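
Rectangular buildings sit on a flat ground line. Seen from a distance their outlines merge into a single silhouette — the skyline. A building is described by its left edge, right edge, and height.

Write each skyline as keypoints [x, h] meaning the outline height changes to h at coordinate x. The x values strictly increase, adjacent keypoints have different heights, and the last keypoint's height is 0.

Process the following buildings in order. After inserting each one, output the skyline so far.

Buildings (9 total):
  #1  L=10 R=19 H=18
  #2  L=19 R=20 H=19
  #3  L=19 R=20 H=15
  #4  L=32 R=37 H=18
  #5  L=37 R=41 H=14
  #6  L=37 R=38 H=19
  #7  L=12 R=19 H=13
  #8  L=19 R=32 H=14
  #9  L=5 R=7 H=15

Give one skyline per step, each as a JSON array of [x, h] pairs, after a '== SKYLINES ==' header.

== SKYLINES ==
[[10,18],[19,0]]
[[10,18],[19,19],[20,0]]
[[10,18],[19,19],[20,0]]
[[10,18],[19,19],[20,0],[32,18],[37,0]]
[[10,18],[19,19],[20,0],[32,18],[37,14],[41,0]]
[[10,18],[19,19],[20,0],[32,18],[37,19],[38,14],[41,0]]
[[10,18],[19,19],[20,0],[32,18],[37,19],[38,14],[41,0]]
[[10,18],[19,19],[20,14],[32,18],[37,19],[38,14],[41,0]]
[[5,15],[7,0],[10,18],[19,19],[20,14],[32,18],[37,19],[38,14],[41,0]]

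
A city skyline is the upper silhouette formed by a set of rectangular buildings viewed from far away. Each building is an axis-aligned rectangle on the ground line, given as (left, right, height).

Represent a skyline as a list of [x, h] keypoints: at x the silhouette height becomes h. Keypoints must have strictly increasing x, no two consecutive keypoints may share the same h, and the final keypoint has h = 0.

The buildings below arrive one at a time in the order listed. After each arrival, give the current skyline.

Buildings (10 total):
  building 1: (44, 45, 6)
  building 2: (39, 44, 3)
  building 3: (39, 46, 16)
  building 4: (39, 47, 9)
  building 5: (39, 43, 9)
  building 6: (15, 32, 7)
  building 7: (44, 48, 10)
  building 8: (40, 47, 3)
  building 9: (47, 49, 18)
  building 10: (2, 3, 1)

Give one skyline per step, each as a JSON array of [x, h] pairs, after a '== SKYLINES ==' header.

== SKYLINES ==
[[44,6],[45,0]]
[[39,3],[44,6],[45,0]]
[[39,16],[46,0]]
[[39,16],[46,9],[47,0]]
[[39,16],[46,9],[47,0]]
[[15,7],[32,0],[39,16],[46,9],[47,0]]
[[15,7],[32,0],[39,16],[46,10],[48,0]]
[[15,7],[32,0],[39,16],[46,10],[48,0]]
[[15,7],[32,0],[39,16],[46,10],[47,18],[49,0]]
[[2,1],[3,0],[15,7],[32,0],[39,16],[46,10],[47,18],[49,0]]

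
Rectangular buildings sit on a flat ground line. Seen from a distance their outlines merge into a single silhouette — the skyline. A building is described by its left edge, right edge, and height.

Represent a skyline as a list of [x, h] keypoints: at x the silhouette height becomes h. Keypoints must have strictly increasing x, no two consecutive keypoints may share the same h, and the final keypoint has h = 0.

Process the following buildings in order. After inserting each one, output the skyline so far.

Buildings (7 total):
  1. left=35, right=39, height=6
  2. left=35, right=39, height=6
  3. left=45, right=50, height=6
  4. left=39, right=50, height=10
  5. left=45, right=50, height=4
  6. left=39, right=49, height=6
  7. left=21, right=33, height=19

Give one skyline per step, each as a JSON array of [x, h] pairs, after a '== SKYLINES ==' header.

== SKYLINES ==
[[35,6],[39,0]]
[[35,6],[39,0]]
[[35,6],[39,0],[45,6],[50,0]]
[[35,6],[39,10],[50,0]]
[[35,6],[39,10],[50,0]]
[[35,6],[39,10],[50,0]]
[[21,19],[33,0],[35,6],[39,10],[50,0]]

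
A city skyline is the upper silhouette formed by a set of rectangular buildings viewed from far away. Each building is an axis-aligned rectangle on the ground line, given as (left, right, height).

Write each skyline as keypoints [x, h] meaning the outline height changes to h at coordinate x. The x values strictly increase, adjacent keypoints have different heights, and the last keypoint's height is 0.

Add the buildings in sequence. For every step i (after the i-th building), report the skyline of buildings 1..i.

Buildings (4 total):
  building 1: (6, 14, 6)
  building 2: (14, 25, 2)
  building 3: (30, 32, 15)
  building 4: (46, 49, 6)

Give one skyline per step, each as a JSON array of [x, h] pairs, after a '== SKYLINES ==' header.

== SKYLINES ==
[[6,6],[14,0]]
[[6,6],[14,2],[25,0]]
[[6,6],[14,2],[25,0],[30,15],[32,0]]
[[6,6],[14,2],[25,0],[30,15],[32,0],[46,6],[49,0]]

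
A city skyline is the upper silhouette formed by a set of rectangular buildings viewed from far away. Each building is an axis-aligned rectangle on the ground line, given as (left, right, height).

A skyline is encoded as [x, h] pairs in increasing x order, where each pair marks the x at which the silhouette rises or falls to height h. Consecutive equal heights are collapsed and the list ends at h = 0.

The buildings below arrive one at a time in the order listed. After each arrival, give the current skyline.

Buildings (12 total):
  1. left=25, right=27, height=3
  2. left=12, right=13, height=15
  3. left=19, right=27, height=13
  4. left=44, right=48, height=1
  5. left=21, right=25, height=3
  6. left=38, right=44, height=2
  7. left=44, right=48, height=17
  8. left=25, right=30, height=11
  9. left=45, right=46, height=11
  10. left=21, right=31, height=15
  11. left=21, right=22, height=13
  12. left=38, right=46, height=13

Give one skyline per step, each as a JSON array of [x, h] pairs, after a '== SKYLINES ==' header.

== SKYLINES ==
[[25,3],[27,0]]
[[12,15],[13,0],[25,3],[27,0]]
[[12,15],[13,0],[19,13],[27,0]]
[[12,15],[13,0],[19,13],[27,0],[44,1],[48,0]]
[[12,15],[13,0],[19,13],[27,0],[44,1],[48,0]]
[[12,15],[13,0],[19,13],[27,0],[38,2],[44,1],[48,0]]
[[12,15],[13,0],[19,13],[27,0],[38,2],[44,17],[48,0]]
[[12,15],[13,0],[19,13],[27,11],[30,0],[38,2],[44,17],[48,0]]
[[12,15],[13,0],[19,13],[27,11],[30,0],[38,2],[44,17],[48,0]]
[[12,15],[13,0],[19,13],[21,15],[31,0],[38,2],[44,17],[48,0]]
[[12,15],[13,0],[19,13],[21,15],[31,0],[38,2],[44,17],[48,0]]
[[12,15],[13,0],[19,13],[21,15],[31,0],[38,13],[44,17],[48,0]]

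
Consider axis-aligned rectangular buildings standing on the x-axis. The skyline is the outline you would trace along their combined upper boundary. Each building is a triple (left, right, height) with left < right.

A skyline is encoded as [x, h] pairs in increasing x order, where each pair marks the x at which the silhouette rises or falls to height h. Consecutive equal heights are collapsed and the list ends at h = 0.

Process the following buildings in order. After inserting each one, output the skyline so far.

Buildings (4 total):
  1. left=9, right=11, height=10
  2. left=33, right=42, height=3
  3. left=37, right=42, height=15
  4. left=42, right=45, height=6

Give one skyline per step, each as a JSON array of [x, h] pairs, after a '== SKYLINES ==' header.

== SKYLINES ==
[[9,10],[11,0]]
[[9,10],[11,0],[33,3],[42,0]]
[[9,10],[11,0],[33,3],[37,15],[42,0]]
[[9,10],[11,0],[33,3],[37,15],[42,6],[45,0]]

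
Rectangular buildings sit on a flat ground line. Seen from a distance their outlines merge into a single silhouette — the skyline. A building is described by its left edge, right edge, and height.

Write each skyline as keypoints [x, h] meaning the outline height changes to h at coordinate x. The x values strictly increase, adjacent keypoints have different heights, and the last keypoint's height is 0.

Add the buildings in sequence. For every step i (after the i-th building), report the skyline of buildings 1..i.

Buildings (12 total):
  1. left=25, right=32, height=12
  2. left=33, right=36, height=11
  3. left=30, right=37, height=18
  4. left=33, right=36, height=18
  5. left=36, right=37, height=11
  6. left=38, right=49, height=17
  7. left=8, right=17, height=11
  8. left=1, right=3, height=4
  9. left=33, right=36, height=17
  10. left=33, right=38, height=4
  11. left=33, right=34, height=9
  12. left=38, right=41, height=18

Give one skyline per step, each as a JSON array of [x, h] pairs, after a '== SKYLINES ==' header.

== SKYLINES ==
[[25,12],[32,0]]
[[25,12],[32,0],[33,11],[36,0]]
[[25,12],[30,18],[37,0]]
[[25,12],[30,18],[37,0]]
[[25,12],[30,18],[37,0]]
[[25,12],[30,18],[37,0],[38,17],[49,0]]
[[8,11],[17,0],[25,12],[30,18],[37,0],[38,17],[49,0]]
[[1,4],[3,0],[8,11],[17,0],[25,12],[30,18],[37,0],[38,17],[49,0]]
[[1,4],[3,0],[8,11],[17,0],[25,12],[30,18],[37,0],[38,17],[49,0]]
[[1,4],[3,0],[8,11],[17,0],[25,12],[30,18],[37,4],[38,17],[49,0]]
[[1,4],[3,0],[8,11],[17,0],[25,12],[30,18],[37,4],[38,17],[49,0]]
[[1,4],[3,0],[8,11],[17,0],[25,12],[30,18],[37,4],[38,18],[41,17],[49,0]]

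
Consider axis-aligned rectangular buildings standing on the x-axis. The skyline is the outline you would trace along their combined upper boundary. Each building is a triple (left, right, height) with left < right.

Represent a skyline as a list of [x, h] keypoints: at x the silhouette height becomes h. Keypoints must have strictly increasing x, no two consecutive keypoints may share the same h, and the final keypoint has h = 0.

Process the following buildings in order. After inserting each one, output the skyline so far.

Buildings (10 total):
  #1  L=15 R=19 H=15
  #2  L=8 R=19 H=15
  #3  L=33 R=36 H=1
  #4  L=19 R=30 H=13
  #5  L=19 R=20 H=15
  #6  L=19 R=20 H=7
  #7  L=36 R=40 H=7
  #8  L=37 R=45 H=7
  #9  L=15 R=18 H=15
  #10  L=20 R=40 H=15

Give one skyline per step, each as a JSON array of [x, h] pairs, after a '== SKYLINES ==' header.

== SKYLINES ==
[[15,15],[19,0]]
[[8,15],[19,0]]
[[8,15],[19,0],[33,1],[36,0]]
[[8,15],[19,13],[30,0],[33,1],[36,0]]
[[8,15],[20,13],[30,0],[33,1],[36,0]]
[[8,15],[20,13],[30,0],[33,1],[36,0]]
[[8,15],[20,13],[30,0],[33,1],[36,7],[40,0]]
[[8,15],[20,13],[30,0],[33,1],[36,7],[45,0]]
[[8,15],[20,13],[30,0],[33,1],[36,7],[45,0]]
[[8,15],[40,7],[45,0]]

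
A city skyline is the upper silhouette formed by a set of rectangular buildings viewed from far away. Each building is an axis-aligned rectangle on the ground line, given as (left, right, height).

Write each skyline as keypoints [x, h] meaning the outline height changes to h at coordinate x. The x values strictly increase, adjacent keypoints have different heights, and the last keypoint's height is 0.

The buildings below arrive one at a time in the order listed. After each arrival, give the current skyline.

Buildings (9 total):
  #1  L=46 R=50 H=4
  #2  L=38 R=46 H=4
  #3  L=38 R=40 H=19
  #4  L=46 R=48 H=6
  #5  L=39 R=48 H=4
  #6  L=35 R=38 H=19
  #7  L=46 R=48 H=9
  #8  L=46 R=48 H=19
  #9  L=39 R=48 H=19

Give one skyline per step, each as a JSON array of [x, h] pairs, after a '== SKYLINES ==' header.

== SKYLINES ==
[[46,4],[50,0]]
[[38,4],[50,0]]
[[38,19],[40,4],[50,0]]
[[38,19],[40,4],[46,6],[48,4],[50,0]]
[[38,19],[40,4],[46,6],[48,4],[50,0]]
[[35,19],[40,4],[46,6],[48,4],[50,0]]
[[35,19],[40,4],[46,9],[48,4],[50,0]]
[[35,19],[40,4],[46,19],[48,4],[50,0]]
[[35,19],[48,4],[50,0]]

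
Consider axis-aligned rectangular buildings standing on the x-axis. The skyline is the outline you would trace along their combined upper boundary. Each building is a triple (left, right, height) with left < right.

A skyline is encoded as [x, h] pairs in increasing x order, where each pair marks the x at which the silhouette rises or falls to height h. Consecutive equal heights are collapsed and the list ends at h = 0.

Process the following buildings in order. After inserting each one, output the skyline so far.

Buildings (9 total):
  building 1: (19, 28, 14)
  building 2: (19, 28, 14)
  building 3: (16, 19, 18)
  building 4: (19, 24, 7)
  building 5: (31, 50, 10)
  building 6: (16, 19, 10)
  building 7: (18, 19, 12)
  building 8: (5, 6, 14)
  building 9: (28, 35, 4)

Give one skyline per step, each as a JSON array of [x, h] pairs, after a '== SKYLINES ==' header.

== SKYLINES ==
[[19,14],[28,0]]
[[19,14],[28,0]]
[[16,18],[19,14],[28,0]]
[[16,18],[19,14],[28,0]]
[[16,18],[19,14],[28,0],[31,10],[50,0]]
[[16,18],[19,14],[28,0],[31,10],[50,0]]
[[16,18],[19,14],[28,0],[31,10],[50,0]]
[[5,14],[6,0],[16,18],[19,14],[28,0],[31,10],[50,0]]
[[5,14],[6,0],[16,18],[19,14],[28,4],[31,10],[50,0]]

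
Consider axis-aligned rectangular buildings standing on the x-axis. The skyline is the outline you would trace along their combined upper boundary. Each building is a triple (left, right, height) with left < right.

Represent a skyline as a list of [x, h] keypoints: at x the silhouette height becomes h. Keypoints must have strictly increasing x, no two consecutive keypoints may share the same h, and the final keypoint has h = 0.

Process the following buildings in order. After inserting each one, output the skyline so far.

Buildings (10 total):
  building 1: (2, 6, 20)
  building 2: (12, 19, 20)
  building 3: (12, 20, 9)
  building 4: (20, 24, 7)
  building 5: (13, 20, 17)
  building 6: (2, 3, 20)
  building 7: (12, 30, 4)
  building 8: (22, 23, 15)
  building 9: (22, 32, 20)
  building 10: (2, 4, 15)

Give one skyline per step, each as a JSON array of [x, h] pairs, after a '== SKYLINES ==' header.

== SKYLINES ==
[[2,20],[6,0]]
[[2,20],[6,0],[12,20],[19,0]]
[[2,20],[6,0],[12,20],[19,9],[20,0]]
[[2,20],[6,0],[12,20],[19,9],[20,7],[24,0]]
[[2,20],[6,0],[12,20],[19,17],[20,7],[24,0]]
[[2,20],[6,0],[12,20],[19,17],[20,7],[24,0]]
[[2,20],[6,0],[12,20],[19,17],[20,7],[24,4],[30,0]]
[[2,20],[6,0],[12,20],[19,17],[20,7],[22,15],[23,7],[24,4],[30,0]]
[[2,20],[6,0],[12,20],[19,17],[20,7],[22,20],[32,0]]
[[2,20],[6,0],[12,20],[19,17],[20,7],[22,20],[32,0]]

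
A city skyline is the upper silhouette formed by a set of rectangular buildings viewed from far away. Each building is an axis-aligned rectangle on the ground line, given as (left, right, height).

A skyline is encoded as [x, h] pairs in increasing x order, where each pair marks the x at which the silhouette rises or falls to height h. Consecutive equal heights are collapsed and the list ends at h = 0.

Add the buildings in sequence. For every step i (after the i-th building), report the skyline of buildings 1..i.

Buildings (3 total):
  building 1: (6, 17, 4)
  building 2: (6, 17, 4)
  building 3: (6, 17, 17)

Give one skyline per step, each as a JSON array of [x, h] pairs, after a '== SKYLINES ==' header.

== SKYLINES ==
[[6,4],[17,0]]
[[6,4],[17,0]]
[[6,17],[17,0]]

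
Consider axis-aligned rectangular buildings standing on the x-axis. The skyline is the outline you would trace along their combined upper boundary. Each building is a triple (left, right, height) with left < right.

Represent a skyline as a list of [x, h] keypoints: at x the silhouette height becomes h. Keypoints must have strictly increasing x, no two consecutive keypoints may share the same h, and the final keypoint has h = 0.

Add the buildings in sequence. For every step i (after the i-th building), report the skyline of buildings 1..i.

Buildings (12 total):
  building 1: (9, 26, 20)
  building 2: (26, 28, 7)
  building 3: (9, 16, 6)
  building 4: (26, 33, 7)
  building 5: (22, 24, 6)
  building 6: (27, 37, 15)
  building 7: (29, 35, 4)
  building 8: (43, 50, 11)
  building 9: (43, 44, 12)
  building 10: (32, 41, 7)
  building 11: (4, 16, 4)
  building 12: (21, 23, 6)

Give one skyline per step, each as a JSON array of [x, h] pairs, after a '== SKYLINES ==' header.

== SKYLINES ==
[[9,20],[26,0]]
[[9,20],[26,7],[28,0]]
[[9,20],[26,7],[28,0]]
[[9,20],[26,7],[33,0]]
[[9,20],[26,7],[33,0]]
[[9,20],[26,7],[27,15],[37,0]]
[[9,20],[26,7],[27,15],[37,0]]
[[9,20],[26,7],[27,15],[37,0],[43,11],[50,0]]
[[9,20],[26,7],[27,15],[37,0],[43,12],[44,11],[50,0]]
[[9,20],[26,7],[27,15],[37,7],[41,0],[43,12],[44,11],[50,0]]
[[4,4],[9,20],[26,7],[27,15],[37,7],[41,0],[43,12],[44,11],[50,0]]
[[4,4],[9,20],[26,7],[27,15],[37,7],[41,0],[43,12],[44,11],[50,0]]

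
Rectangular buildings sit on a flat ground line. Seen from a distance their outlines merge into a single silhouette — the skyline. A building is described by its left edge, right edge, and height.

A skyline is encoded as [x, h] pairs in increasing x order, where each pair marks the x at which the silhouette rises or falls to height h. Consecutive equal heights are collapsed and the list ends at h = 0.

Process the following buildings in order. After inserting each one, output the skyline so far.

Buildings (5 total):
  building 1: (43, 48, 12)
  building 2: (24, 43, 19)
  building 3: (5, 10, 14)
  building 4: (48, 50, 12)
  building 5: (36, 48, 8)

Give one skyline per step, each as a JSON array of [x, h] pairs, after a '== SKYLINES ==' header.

== SKYLINES ==
[[43,12],[48,0]]
[[24,19],[43,12],[48,0]]
[[5,14],[10,0],[24,19],[43,12],[48,0]]
[[5,14],[10,0],[24,19],[43,12],[50,0]]
[[5,14],[10,0],[24,19],[43,12],[50,0]]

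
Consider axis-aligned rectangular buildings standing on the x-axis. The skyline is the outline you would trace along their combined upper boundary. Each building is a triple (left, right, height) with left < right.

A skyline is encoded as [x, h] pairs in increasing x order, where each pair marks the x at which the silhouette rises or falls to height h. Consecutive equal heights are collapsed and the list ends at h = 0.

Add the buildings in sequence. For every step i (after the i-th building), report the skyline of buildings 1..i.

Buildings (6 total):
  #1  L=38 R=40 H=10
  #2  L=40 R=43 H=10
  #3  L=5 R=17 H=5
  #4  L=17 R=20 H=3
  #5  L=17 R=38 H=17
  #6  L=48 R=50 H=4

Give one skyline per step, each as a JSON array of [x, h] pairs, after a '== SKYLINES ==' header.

== SKYLINES ==
[[38,10],[40,0]]
[[38,10],[43,0]]
[[5,5],[17,0],[38,10],[43,0]]
[[5,5],[17,3],[20,0],[38,10],[43,0]]
[[5,5],[17,17],[38,10],[43,0]]
[[5,5],[17,17],[38,10],[43,0],[48,4],[50,0]]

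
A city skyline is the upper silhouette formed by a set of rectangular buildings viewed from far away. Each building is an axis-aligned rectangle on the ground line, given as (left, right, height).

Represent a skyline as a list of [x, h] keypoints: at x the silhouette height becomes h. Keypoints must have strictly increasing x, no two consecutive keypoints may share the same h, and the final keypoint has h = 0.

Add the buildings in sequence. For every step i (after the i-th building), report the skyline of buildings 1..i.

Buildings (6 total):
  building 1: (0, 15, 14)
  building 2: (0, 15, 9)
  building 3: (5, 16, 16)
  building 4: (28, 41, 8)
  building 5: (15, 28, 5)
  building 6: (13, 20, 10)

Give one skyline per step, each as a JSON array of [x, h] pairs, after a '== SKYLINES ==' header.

== SKYLINES ==
[[0,14],[15,0]]
[[0,14],[15,0]]
[[0,14],[5,16],[16,0]]
[[0,14],[5,16],[16,0],[28,8],[41,0]]
[[0,14],[5,16],[16,5],[28,8],[41,0]]
[[0,14],[5,16],[16,10],[20,5],[28,8],[41,0]]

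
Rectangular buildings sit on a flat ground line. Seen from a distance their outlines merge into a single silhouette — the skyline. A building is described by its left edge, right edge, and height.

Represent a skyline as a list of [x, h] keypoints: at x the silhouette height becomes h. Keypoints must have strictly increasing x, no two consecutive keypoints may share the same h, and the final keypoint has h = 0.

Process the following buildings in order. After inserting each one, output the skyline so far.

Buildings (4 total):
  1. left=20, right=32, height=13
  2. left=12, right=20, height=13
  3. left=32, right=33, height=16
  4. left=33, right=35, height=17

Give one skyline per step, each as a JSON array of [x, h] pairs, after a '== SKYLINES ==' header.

== SKYLINES ==
[[20,13],[32,0]]
[[12,13],[32,0]]
[[12,13],[32,16],[33,0]]
[[12,13],[32,16],[33,17],[35,0]]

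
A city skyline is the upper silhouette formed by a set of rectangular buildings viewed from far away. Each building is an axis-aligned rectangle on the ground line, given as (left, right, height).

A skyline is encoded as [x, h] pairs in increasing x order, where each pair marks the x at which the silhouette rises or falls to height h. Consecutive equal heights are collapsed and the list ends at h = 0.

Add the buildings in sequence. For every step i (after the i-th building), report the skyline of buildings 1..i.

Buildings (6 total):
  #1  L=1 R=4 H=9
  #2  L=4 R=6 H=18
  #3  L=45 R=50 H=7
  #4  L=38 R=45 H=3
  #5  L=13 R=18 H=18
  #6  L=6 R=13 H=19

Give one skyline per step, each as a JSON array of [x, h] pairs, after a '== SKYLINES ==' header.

== SKYLINES ==
[[1,9],[4,0]]
[[1,9],[4,18],[6,0]]
[[1,9],[4,18],[6,0],[45,7],[50,0]]
[[1,9],[4,18],[6,0],[38,3],[45,7],[50,0]]
[[1,9],[4,18],[6,0],[13,18],[18,0],[38,3],[45,7],[50,0]]
[[1,9],[4,18],[6,19],[13,18],[18,0],[38,3],[45,7],[50,0]]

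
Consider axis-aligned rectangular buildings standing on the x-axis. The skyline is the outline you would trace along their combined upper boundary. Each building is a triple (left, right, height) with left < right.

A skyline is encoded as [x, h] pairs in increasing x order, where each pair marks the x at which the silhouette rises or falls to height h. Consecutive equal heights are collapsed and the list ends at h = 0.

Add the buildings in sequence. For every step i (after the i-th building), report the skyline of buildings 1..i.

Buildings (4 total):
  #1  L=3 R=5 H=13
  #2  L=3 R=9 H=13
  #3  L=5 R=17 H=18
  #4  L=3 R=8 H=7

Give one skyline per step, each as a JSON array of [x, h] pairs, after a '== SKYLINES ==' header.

== SKYLINES ==
[[3,13],[5,0]]
[[3,13],[9,0]]
[[3,13],[5,18],[17,0]]
[[3,13],[5,18],[17,0]]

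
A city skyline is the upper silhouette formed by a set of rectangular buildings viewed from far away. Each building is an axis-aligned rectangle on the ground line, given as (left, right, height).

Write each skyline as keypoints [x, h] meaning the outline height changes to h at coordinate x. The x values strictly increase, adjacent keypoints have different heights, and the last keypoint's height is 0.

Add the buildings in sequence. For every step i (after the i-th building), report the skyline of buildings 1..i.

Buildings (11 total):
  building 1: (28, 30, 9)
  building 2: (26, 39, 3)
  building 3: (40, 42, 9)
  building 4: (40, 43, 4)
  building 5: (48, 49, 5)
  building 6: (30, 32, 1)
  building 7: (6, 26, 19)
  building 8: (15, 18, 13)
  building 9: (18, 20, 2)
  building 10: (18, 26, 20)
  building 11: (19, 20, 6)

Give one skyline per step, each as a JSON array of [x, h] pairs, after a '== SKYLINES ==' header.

== SKYLINES ==
[[28,9],[30,0]]
[[26,3],[28,9],[30,3],[39,0]]
[[26,3],[28,9],[30,3],[39,0],[40,9],[42,0]]
[[26,3],[28,9],[30,3],[39,0],[40,9],[42,4],[43,0]]
[[26,3],[28,9],[30,3],[39,0],[40,9],[42,4],[43,0],[48,5],[49,0]]
[[26,3],[28,9],[30,3],[39,0],[40,9],[42,4],[43,0],[48,5],[49,0]]
[[6,19],[26,3],[28,9],[30,3],[39,0],[40,9],[42,4],[43,0],[48,5],[49,0]]
[[6,19],[26,3],[28,9],[30,3],[39,0],[40,9],[42,4],[43,0],[48,5],[49,0]]
[[6,19],[26,3],[28,9],[30,3],[39,0],[40,9],[42,4],[43,0],[48,5],[49,0]]
[[6,19],[18,20],[26,3],[28,9],[30,3],[39,0],[40,9],[42,4],[43,0],[48,5],[49,0]]
[[6,19],[18,20],[26,3],[28,9],[30,3],[39,0],[40,9],[42,4],[43,0],[48,5],[49,0]]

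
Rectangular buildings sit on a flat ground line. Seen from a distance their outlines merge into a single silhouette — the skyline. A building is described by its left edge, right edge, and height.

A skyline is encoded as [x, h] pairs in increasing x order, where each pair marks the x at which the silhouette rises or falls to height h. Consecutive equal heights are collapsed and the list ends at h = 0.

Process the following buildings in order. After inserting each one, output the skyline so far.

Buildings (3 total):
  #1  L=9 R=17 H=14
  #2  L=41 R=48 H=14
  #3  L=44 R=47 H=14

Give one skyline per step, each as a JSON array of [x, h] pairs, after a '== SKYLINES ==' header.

== SKYLINES ==
[[9,14],[17,0]]
[[9,14],[17,0],[41,14],[48,0]]
[[9,14],[17,0],[41,14],[48,0]]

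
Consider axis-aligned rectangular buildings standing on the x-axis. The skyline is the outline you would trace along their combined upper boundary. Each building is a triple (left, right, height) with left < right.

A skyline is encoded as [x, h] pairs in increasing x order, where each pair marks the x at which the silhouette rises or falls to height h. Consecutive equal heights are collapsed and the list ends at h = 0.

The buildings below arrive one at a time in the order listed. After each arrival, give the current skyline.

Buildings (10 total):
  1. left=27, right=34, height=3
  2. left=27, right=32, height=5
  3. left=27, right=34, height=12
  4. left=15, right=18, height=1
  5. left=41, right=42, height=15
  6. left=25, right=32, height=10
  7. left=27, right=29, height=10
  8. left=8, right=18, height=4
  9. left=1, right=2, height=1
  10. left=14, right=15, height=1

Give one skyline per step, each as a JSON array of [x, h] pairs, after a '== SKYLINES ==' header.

== SKYLINES ==
[[27,3],[34,0]]
[[27,5],[32,3],[34,0]]
[[27,12],[34,0]]
[[15,1],[18,0],[27,12],[34,0]]
[[15,1],[18,0],[27,12],[34,0],[41,15],[42,0]]
[[15,1],[18,0],[25,10],[27,12],[34,0],[41,15],[42,0]]
[[15,1],[18,0],[25,10],[27,12],[34,0],[41,15],[42,0]]
[[8,4],[18,0],[25,10],[27,12],[34,0],[41,15],[42,0]]
[[1,1],[2,0],[8,4],[18,0],[25,10],[27,12],[34,0],[41,15],[42,0]]
[[1,1],[2,0],[8,4],[18,0],[25,10],[27,12],[34,0],[41,15],[42,0]]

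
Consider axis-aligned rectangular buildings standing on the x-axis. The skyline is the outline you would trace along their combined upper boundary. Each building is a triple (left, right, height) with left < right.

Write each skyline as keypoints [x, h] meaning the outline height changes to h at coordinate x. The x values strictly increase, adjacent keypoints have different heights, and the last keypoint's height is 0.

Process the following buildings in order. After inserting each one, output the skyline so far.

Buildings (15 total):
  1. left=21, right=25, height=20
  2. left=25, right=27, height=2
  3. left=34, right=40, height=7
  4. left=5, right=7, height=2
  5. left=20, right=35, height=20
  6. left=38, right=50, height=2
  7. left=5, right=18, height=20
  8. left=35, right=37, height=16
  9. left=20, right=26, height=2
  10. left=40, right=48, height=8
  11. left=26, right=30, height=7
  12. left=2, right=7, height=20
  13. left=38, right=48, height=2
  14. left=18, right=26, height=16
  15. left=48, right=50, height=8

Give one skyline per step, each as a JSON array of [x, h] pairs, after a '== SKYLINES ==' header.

== SKYLINES ==
[[21,20],[25,0]]
[[21,20],[25,2],[27,0]]
[[21,20],[25,2],[27,0],[34,7],[40,0]]
[[5,2],[7,0],[21,20],[25,2],[27,0],[34,7],[40,0]]
[[5,2],[7,0],[20,20],[35,7],[40,0]]
[[5,2],[7,0],[20,20],[35,7],[40,2],[50,0]]
[[5,20],[18,0],[20,20],[35,7],[40,2],[50,0]]
[[5,20],[18,0],[20,20],[35,16],[37,7],[40,2],[50,0]]
[[5,20],[18,0],[20,20],[35,16],[37,7],[40,2],[50,0]]
[[5,20],[18,0],[20,20],[35,16],[37,7],[40,8],[48,2],[50,0]]
[[5,20],[18,0],[20,20],[35,16],[37,7],[40,8],[48,2],[50,0]]
[[2,20],[18,0],[20,20],[35,16],[37,7],[40,8],[48,2],[50,0]]
[[2,20],[18,0],[20,20],[35,16],[37,7],[40,8],[48,2],[50,0]]
[[2,20],[18,16],[20,20],[35,16],[37,7],[40,8],[48,2],[50,0]]
[[2,20],[18,16],[20,20],[35,16],[37,7],[40,8],[50,0]]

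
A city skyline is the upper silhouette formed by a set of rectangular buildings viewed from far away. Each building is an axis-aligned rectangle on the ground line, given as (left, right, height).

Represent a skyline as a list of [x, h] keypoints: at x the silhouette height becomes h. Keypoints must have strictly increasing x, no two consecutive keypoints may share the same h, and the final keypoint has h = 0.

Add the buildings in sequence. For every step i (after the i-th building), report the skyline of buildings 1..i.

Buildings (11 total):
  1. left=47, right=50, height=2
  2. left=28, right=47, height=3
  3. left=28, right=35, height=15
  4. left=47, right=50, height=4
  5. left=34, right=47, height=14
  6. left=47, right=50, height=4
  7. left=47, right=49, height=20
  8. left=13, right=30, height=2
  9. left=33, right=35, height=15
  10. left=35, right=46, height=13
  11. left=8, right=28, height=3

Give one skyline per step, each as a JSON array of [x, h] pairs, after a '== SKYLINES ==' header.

== SKYLINES ==
[[47,2],[50,0]]
[[28,3],[47,2],[50,0]]
[[28,15],[35,3],[47,2],[50,0]]
[[28,15],[35,3],[47,4],[50,0]]
[[28,15],[35,14],[47,4],[50,0]]
[[28,15],[35,14],[47,4],[50,0]]
[[28,15],[35,14],[47,20],[49,4],[50,0]]
[[13,2],[28,15],[35,14],[47,20],[49,4],[50,0]]
[[13,2],[28,15],[35,14],[47,20],[49,4],[50,0]]
[[13,2],[28,15],[35,14],[47,20],[49,4],[50,0]]
[[8,3],[28,15],[35,14],[47,20],[49,4],[50,0]]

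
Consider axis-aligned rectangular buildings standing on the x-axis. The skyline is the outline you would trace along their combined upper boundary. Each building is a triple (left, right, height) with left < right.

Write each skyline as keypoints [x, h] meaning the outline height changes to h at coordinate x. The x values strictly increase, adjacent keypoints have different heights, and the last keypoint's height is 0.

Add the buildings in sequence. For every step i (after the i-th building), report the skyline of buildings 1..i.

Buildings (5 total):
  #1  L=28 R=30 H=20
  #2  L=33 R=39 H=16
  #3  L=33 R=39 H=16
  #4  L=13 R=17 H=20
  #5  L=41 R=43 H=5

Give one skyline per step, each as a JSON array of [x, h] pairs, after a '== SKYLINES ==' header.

== SKYLINES ==
[[28,20],[30,0]]
[[28,20],[30,0],[33,16],[39,0]]
[[28,20],[30,0],[33,16],[39,0]]
[[13,20],[17,0],[28,20],[30,0],[33,16],[39,0]]
[[13,20],[17,0],[28,20],[30,0],[33,16],[39,0],[41,5],[43,0]]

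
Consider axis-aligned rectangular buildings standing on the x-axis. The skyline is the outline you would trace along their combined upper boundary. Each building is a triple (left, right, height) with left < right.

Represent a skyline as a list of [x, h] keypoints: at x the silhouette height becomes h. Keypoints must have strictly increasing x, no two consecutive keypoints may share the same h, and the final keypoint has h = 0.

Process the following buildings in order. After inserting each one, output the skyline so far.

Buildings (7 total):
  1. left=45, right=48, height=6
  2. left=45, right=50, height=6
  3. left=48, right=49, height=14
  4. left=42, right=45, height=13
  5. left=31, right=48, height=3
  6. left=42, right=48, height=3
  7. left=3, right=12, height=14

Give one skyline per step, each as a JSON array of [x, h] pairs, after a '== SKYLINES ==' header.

== SKYLINES ==
[[45,6],[48,0]]
[[45,6],[50,0]]
[[45,6],[48,14],[49,6],[50,0]]
[[42,13],[45,6],[48,14],[49,6],[50,0]]
[[31,3],[42,13],[45,6],[48,14],[49,6],[50,0]]
[[31,3],[42,13],[45,6],[48,14],[49,6],[50,0]]
[[3,14],[12,0],[31,3],[42,13],[45,6],[48,14],[49,6],[50,0]]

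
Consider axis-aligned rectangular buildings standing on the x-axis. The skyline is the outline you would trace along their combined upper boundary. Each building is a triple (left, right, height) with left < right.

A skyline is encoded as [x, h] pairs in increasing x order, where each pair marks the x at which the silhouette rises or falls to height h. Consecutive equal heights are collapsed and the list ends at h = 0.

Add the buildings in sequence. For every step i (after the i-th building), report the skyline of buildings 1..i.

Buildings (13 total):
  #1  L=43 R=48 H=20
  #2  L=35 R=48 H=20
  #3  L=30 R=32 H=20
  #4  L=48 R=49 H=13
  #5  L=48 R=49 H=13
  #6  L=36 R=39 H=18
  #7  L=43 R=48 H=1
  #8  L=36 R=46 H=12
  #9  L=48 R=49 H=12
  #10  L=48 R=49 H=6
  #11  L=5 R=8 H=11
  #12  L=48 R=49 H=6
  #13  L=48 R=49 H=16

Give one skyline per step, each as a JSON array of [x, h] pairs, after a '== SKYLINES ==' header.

== SKYLINES ==
[[43,20],[48,0]]
[[35,20],[48,0]]
[[30,20],[32,0],[35,20],[48,0]]
[[30,20],[32,0],[35,20],[48,13],[49,0]]
[[30,20],[32,0],[35,20],[48,13],[49,0]]
[[30,20],[32,0],[35,20],[48,13],[49,0]]
[[30,20],[32,0],[35,20],[48,13],[49,0]]
[[30,20],[32,0],[35,20],[48,13],[49,0]]
[[30,20],[32,0],[35,20],[48,13],[49,0]]
[[30,20],[32,0],[35,20],[48,13],[49,0]]
[[5,11],[8,0],[30,20],[32,0],[35,20],[48,13],[49,0]]
[[5,11],[8,0],[30,20],[32,0],[35,20],[48,13],[49,0]]
[[5,11],[8,0],[30,20],[32,0],[35,20],[48,16],[49,0]]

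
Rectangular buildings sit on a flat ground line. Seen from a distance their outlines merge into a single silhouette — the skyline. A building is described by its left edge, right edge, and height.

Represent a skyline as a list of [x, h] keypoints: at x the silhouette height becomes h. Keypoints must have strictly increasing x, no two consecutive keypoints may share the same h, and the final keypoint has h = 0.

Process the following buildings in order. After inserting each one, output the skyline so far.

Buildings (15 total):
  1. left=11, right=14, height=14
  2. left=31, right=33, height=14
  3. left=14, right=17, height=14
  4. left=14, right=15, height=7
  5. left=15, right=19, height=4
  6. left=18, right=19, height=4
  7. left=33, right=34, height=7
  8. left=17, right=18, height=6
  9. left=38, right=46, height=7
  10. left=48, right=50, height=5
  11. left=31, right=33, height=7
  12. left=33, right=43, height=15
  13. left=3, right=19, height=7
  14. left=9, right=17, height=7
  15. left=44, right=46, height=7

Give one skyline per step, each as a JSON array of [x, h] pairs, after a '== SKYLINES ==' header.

== SKYLINES ==
[[11,14],[14,0]]
[[11,14],[14,0],[31,14],[33,0]]
[[11,14],[17,0],[31,14],[33,0]]
[[11,14],[17,0],[31,14],[33,0]]
[[11,14],[17,4],[19,0],[31,14],[33,0]]
[[11,14],[17,4],[19,0],[31,14],[33,0]]
[[11,14],[17,4],[19,0],[31,14],[33,7],[34,0]]
[[11,14],[17,6],[18,4],[19,0],[31,14],[33,7],[34,0]]
[[11,14],[17,6],[18,4],[19,0],[31,14],[33,7],[34,0],[38,7],[46,0]]
[[11,14],[17,6],[18,4],[19,0],[31,14],[33,7],[34,0],[38,7],[46,0],[48,5],[50,0]]
[[11,14],[17,6],[18,4],[19,0],[31,14],[33,7],[34,0],[38,7],[46,0],[48,5],[50,0]]
[[11,14],[17,6],[18,4],[19,0],[31,14],[33,15],[43,7],[46,0],[48,5],[50,0]]
[[3,7],[11,14],[17,7],[19,0],[31,14],[33,15],[43,7],[46,0],[48,5],[50,0]]
[[3,7],[11,14],[17,7],[19,0],[31,14],[33,15],[43,7],[46,0],[48,5],[50,0]]
[[3,7],[11,14],[17,7],[19,0],[31,14],[33,15],[43,7],[46,0],[48,5],[50,0]]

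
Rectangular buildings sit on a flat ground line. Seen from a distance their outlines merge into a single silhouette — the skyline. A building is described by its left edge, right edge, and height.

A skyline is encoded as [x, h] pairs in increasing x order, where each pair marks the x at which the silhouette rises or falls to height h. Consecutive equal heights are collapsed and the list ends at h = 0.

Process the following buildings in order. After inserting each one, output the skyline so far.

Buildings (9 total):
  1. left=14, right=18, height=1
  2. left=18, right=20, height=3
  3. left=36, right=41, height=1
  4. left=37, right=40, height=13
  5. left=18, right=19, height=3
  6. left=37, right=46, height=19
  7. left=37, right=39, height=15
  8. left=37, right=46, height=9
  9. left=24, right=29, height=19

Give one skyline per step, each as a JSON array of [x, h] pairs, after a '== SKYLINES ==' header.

== SKYLINES ==
[[14,1],[18,0]]
[[14,1],[18,3],[20,0]]
[[14,1],[18,3],[20,0],[36,1],[41,0]]
[[14,1],[18,3],[20,0],[36,1],[37,13],[40,1],[41,0]]
[[14,1],[18,3],[20,0],[36,1],[37,13],[40,1],[41,0]]
[[14,1],[18,3],[20,0],[36,1],[37,19],[46,0]]
[[14,1],[18,3],[20,0],[36,1],[37,19],[46,0]]
[[14,1],[18,3],[20,0],[36,1],[37,19],[46,0]]
[[14,1],[18,3],[20,0],[24,19],[29,0],[36,1],[37,19],[46,0]]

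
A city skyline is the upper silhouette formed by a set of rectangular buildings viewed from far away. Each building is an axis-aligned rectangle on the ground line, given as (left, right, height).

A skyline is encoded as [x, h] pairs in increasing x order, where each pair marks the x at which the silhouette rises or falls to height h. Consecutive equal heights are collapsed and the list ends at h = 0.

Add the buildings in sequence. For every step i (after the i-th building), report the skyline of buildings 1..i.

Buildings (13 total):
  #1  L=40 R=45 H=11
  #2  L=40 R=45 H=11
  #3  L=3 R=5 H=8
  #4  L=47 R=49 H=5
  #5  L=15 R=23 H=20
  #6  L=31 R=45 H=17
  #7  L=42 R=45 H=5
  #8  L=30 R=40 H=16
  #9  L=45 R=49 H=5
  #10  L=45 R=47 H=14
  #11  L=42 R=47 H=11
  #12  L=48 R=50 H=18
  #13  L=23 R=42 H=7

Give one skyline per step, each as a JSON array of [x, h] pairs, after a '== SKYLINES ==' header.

== SKYLINES ==
[[40,11],[45,0]]
[[40,11],[45,0]]
[[3,8],[5,0],[40,11],[45,0]]
[[3,8],[5,0],[40,11],[45,0],[47,5],[49,0]]
[[3,8],[5,0],[15,20],[23,0],[40,11],[45,0],[47,5],[49,0]]
[[3,8],[5,0],[15,20],[23,0],[31,17],[45,0],[47,5],[49,0]]
[[3,8],[5,0],[15,20],[23,0],[31,17],[45,0],[47,5],[49,0]]
[[3,8],[5,0],[15,20],[23,0],[30,16],[31,17],[45,0],[47,5],[49,0]]
[[3,8],[5,0],[15,20],[23,0],[30,16],[31,17],[45,5],[49,0]]
[[3,8],[5,0],[15,20],[23,0],[30,16],[31,17],[45,14],[47,5],[49,0]]
[[3,8],[5,0],[15,20],[23,0],[30,16],[31,17],[45,14],[47,5],[49,0]]
[[3,8],[5,0],[15,20],[23,0],[30,16],[31,17],[45,14],[47,5],[48,18],[50,0]]
[[3,8],[5,0],[15,20],[23,7],[30,16],[31,17],[45,14],[47,5],[48,18],[50,0]]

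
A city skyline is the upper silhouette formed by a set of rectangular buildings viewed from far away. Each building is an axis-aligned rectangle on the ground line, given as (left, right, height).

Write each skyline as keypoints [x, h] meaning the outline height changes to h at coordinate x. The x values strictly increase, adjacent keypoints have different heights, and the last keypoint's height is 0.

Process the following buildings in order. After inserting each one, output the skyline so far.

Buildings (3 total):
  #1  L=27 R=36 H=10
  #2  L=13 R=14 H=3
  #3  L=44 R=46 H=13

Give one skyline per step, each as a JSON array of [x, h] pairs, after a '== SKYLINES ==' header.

== SKYLINES ==
[[27,10],[36,0]]
[[13,3],[14,0],[27,10],[36,0]]
[[13,3],[14,0],[27,10],[36,0],[44,13],[46,0]]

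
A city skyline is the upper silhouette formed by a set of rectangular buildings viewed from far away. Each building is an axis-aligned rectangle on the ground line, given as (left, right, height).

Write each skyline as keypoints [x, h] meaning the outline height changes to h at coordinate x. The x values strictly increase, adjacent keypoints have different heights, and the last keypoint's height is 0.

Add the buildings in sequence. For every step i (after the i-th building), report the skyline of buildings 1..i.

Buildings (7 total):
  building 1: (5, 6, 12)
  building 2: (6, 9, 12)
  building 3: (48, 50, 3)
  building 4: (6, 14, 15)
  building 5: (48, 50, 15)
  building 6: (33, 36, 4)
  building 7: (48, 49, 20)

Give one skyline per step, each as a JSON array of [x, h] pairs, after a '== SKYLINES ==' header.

== SKYLINES ==
[[5,12],[6,0]]
[[5,12],[9,0]]
[[5,12],[9,0],[48,3],[50,0]]
[[5,12],[6,15],[14,0],[48,3],[50,0]]
[[5,12],[6,15],[14,0],[48,15],[50,0]]
[[5,12],[6,15],[14,0],[33,4],[36,0],[48,15],[50,0]]
[[5,12],[6,15],[14,0],[33,4],[36,0],[48,20],[49,15],[50,0]]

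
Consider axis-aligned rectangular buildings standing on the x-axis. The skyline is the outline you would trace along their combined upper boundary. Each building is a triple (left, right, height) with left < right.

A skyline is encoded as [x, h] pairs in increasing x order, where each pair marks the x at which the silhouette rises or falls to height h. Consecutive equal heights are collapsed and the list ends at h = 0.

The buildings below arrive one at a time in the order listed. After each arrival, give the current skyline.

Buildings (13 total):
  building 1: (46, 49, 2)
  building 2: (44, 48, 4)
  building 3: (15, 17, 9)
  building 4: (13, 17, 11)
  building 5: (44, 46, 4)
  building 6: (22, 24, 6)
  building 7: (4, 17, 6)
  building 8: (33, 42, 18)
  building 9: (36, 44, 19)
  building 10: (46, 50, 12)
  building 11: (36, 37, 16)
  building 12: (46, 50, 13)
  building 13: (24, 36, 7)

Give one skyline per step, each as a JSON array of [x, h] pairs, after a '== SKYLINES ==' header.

== SKYLINES ==
[[46,2],[49,0]]
[[44,4],[48,2],[49,0]]
[[15,9],[17,0],[44,4],[48,2],[49,0]]
[[13,11],[17,0],[44,4],[48,2],[49,0]]
[[13,11],[17,0],[44,4],[48,2],[49,0]]
[[13,11],[17,0],[22,6],[24,0],[44,4],[48,2],[49,0]]
[[4,6],[13,11],[17,0],[22,6],[24,0],[44,4],[48,2],[49,0]]
[[4,6],[13,11],[17,0],[22,6],[24,0],[33,18],[42,0],[44,4],[48,2],[49,0]]
[[4,6],[13,11],[17,0],[22,6],[24,0],[33,18],[36,19],[44,4],[48,2],[49,0]]
[[4,6],[13,11],[17,0],[22,6],[24,0],[33,18],[36,19],[44,4],[46,12],[50,0]]
[[4,6],[13,11],[17,0],[22,6],[24,0],[33,18],[36,19],[44,4],[46,12],[50,0]]
[[4,6],[13,11],[17,0],[22,6],[24,0],[33,18],[36,19],[44,4],[46,13],[50,0]]
[[4,6],[13,11],[17,0],[22,6],[24,7],[33,18],[36,19],[44,4],[46,13],[50,0]]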